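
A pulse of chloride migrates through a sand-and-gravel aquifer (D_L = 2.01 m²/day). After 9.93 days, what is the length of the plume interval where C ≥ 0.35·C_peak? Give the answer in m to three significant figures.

The plume is Gaussian with σ = √(2Dt) = √(2 × 2.01 × 9.93) = 6.318 m.
C/C_peak = exp(−Δx²/(2σ²)) = 0.35 ⇒ Δx = σ·√(−2 ln 0.35) = 6.318 × 1.449 = 9.155 m.
Width = 2Δx = 18.3 m.

18.3 m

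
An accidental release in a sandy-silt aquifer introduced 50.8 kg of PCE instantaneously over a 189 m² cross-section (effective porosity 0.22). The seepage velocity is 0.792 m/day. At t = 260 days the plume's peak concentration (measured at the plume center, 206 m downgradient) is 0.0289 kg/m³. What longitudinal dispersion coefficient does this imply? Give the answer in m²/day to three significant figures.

0.547 m²/day

At the plume center C_max = M/(n_e·A·√(4πDt)), so D = M²/(4πt·(n_e·A·C_max)²).
n_e·A·C_max = 0.22 × 189 × 0.0289 = 1.202 kg/m.
D = 50.8²/(4π × 260 × 1.202²) = 0.547 m²/day.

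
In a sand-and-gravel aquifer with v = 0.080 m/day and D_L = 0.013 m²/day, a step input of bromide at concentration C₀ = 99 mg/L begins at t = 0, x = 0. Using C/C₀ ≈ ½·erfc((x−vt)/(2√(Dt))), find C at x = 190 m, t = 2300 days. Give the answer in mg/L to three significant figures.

For a continuous step input, C/C₀ ≈ ½·erfc((x−vt)/(2√(Dt))).
vt = 0.080 × 2300 = 184 m and 2√(Dt) = 2√(0.013 × 2300) = 10.94 m.
Argument (x−vt)/(2√(Dt)) = (190 − 184)/10.94 = 0.5484; ½·erfc(0.5484) = 0.2190.
C = 99 × 0.2190 = 21.7 mg/L.

21.7 mg/L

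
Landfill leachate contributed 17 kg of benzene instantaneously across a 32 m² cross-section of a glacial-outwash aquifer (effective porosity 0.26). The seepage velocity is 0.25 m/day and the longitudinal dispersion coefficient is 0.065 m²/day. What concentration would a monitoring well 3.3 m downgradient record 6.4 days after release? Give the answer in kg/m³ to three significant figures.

For an instantaneous plane source, C(x,t) = M/(n_e·A·√(4πDt)) · exp(−(x−vt)²/(4Dt)), with n_e·A the pore (flow) area.
Plume center vt = 0.25 × 6.4 = 1.6 m, so the well at 3.3 m is 1.7 m downgradient of the peak.
√(4πDt) = 2.286 m, giving peak height M/(n_e·A·√(4πDt)) = 17/(0.26 × 32 × 2.286) = 0.8938 kg/m³.
(x−vt)²/(4Dt) = (1.7)²/(4 × 0.065 × 6.4) = 1.737; exp(−1.737) = 0.1760.
C = 0.8938 × 0.1760 = 0.157 kg/m³.

0.157 kg/m³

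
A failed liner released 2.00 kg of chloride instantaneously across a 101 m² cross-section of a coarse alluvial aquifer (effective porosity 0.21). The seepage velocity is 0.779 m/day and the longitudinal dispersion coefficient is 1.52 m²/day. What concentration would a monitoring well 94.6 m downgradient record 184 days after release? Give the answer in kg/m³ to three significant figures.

0.000190 kg/m³

For an instantaneous plane source, C(x,t) = M/(n_e·A·√(4πDt)) · exp(−(x−vt)²/(4Dt)), with n_e·A the pore (flow) area.
Plume center vt = 0.779 × 184 = 143.336 m, so the well at 94.6 m is 48.736 m upgradient of the peak.
√(4πDt) = 59.28 m, giving peak height M/(n_e·A·√(4πDt)) = 2.00/(0.21 × 101 × 59.28) = 0.001591 kg/m³.
(x−vt)²/(4Dt) = (-48.736)²/(4 × 1.52 × 184) = 2.123; exp(−2.123) = 0.1197.
C = 0.001591 × 0.1197 = 0.000190 kg/m³.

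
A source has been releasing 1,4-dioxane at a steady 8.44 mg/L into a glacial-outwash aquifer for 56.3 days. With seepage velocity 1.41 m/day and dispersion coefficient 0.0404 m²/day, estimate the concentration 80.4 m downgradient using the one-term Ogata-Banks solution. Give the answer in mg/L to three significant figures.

For a continuous step input, C/C₀ ≈ ½·erfc((x−vt)/(2√(Dt))).
vt = 1.41 × 56.3 = 79.383 m and 2√(Dt) = 2√(0.0404 × 56.3) = 3.016 m.
Argument (x−vt)/(2√(Dt)) = (80.4 − 79.383)/3.016 = 0.3372; ½·erfc(0.3372) = 0.3167.
C = 8.44 × 0.3167 = 2.67 mg/L.

2.67 mg/L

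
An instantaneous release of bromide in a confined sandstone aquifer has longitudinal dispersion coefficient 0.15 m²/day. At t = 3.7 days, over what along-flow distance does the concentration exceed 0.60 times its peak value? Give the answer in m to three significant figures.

2.13 m

The plume is Gaussian with σ = √(2Dt) = √(2 × 0.15 × 3.7) = 1.054 m.
C/C_peak = exp(−Δx²/(2σ²)) = 0.60 ⇒ Δx = σ·√(−2 ln 0.60) = 1.054 × 1.011 = 1.066 m.
Width = 2Δx = 2.13 m.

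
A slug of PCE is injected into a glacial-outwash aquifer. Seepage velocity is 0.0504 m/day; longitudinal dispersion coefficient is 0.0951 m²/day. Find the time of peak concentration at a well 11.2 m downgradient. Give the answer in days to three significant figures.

188 days

For the 1D instantaneous-source solution, setting ∂C/∂t = 0 at fixed x gives v²t² + 2Dt − x² = 0, so t = (√(D² + v²x²) − D)/v².
√(D² + v²x²) = √(0.0951² + 0.0504² × 11.2²) = 0.5724; v² = 0.00254016.
t = (0.5724 − 0.0951)/0.00254016 = 188 days (vs. the pure-advection estimate x/v = 222 d).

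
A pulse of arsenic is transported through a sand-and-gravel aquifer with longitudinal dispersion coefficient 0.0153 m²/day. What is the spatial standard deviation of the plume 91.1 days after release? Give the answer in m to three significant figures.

Dispersive spreading gives a Gaussian with σ² = 2Dt; advection only shifts the center.
σ = √(2 × 0.0153 × 91.1) = 1.67 m.

1.67 m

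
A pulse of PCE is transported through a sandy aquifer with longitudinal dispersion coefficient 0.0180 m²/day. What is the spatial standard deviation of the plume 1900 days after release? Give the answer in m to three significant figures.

Dispersive spreading gives a Gaussian with σ² = 2Dt; advection only shifts the center.
σ = √(2 × 0.0180 × 1900) = 8.27 m.

8.27 m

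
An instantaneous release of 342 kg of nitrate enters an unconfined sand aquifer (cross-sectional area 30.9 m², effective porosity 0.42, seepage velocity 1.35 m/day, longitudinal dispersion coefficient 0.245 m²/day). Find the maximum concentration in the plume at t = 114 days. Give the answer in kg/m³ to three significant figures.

The peak of an instantaneous 1D plume sits at x = vt; there the Gaussian factor is 1 and C_max = M/(n_e·A·√(4πDt)), where n_e·A is the pore area the mass is dissolved in.
√(4πDt) = √(4π × 0.245 × 114) = 18.73 m, so C_max = 342/(0.42 × 30.9 × 18.73) = 1.41 kg/m³.

1.41 kg/m³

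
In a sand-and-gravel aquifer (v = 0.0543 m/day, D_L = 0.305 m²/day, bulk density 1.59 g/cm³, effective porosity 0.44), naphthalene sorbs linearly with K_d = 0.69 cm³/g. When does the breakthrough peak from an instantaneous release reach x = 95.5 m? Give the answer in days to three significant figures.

Retardation factor R = 1 + ρ_b·K_d/n = 1 + 1.59 × 0.69/0.44 = 3.493.
Sorption retards both mechanisms: v_R = v/R = 0.01555 m/day, D_R = D/R = 0.08732 m²/day.
Peak time from v_R²t² + 2D_R t − x² = 0: t = (√(D_R² + v_R²x²) − D_R)/v_R².
√(D_R² + v_R²x²) = √(0.08732² + 0.01555² × 95.5²) = 1.488; v_R² = 0.0002418.
t = (1.488 − 0.08732)/0.0002418 = 5790 days.

5790 days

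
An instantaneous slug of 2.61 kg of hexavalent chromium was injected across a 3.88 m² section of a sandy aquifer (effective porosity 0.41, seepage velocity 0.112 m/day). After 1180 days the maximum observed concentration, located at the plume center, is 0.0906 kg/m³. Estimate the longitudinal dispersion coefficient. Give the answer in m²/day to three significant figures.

At the plume center C_max = M/(n_e·A·√(4πDt)), so D = M²/(4πt·(n_e·A·C_max)²).
n_e·A·C_max = 0.41 × 3.88 × 0.0906 = 0.1441 kg/m.
D = 2.61²/(4π × 1180 × 0.1441²) = 0.0221 m²/day.

0.0221 m²/day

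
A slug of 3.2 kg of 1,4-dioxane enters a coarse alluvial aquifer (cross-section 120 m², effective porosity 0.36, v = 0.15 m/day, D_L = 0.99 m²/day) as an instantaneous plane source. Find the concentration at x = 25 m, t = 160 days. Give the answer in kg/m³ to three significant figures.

0.00166 kg/m³

For an instantaneous plane source, C(x,t) = M/(n_e·A·√(4πDt)) · exp(−(x−vt)²/(4Dt)), with n_e·A the pore (flow) area.
Plume center vt = 0.15 × 160 = 24 m, so the well at 25 m is 1 m downgradient of the peak.
√(4πDt) = 44.62 m, giving peak height M/(n_e·A·√(4πDt)) = 3.2/(0.36 × 120 × 44.62) = 0.001660 kg/m³.
(x−vt)²/(4Dt) = (1)²/(4 × 0.99 × 160) = 0.001578; exp(−0.001578) = 0.9984.
C = 0.001660 × 0.9984 = 0.00166 kg/m³.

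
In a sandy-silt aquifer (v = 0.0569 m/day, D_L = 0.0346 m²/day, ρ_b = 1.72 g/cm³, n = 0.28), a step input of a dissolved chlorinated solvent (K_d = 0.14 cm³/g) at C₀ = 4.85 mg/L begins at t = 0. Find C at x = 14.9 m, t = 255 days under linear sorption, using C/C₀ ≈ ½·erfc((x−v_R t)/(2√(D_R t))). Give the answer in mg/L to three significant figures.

Retardation factor R = 1 + ρ_b·K_d/n = 1 + 1.72 × 0.14/0.28 = 1.860.
Sorption retards both mechanisms: v_R = v/R = 0.03059 m/day, D_R = D/R = 0.01860 m²/day.
v_R·t = 0.03059 × 255 = 7.80045 m; 2√(D_R t) = 4.356 m; argument = (14.9 − 7.80045)/4.356 = 1.630.
C = C₀ × ½·erfc(1.630) = 4.85 × 0.01058 = 0.0513 mg/L.

0.0513 mg/L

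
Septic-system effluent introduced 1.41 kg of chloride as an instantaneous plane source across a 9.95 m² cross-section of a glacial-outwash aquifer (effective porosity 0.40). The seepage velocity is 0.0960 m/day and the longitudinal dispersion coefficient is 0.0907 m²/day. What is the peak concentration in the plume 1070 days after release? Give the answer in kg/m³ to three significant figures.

The peak of an instantaneous 1D plume sits at x = vt; there the Gaussian factor is 1 and C_max = M/(n_e·A·√(4πDt)), where n_e·A is the pore area the mass is dissolved in.
√(4πDt) = √(4π × 0.0907 × 1070) = 34.92 m, so C_max = 1.41/(0.40 × 9.95 × 34.92) = 0.0101 kg/m³.

0.0101 kg/m³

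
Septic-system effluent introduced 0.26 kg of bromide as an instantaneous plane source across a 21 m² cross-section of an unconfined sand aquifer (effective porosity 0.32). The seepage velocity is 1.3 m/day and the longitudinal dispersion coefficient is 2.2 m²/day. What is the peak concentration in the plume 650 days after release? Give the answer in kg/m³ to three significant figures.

The peak of an instantaneous 1D plume sits at x = vt; there the Gaussian factor is 1 and C_max = M/(n_e·A·√(4πDt)), where n_e·A is the pore area the mass is dissolved in.
√(4πDt) = √(4π × 2.2 × 650) = 134.1 m, so C_max = 0.26/(0.32 × 21 × 134.1) = 0.000289 kg/m³.

0.000289 kg/m³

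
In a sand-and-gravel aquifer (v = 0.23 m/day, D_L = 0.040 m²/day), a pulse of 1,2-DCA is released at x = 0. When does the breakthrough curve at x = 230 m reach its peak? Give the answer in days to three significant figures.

For the 1D instantaneous-source solution, setting ∂C/∂t = 0 at fixed x gives v²t² + 2Dt − x² = 0, so t = (√(D² + v²x²) − D)/v².
√(D² + v²x²) = √(0.040² + 0.23² × 230²) = 52.90; v² = 0.0529.
t = (52.90 − 0.040)/0.0529 = 999 days (vs. the pure-advection estimate x/v = 1000 d).

999 days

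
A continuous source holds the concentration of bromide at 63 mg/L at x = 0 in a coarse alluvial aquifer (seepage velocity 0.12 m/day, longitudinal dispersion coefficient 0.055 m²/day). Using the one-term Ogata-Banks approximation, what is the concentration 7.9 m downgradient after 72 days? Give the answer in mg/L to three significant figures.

38.0 mg/L

For a continuous step input, C/C₀ ≈ ½·erfc((x−vt)/(2√(Dt))).
vt = 0.12 × 72 = 8.64 m and 2√(Dt) = 2√(0.055 × 72) = 3.980 m.
Argument (x−vt)/(2√(Dt)) = (7.9 − 8.64)/3.980 = -0.1859; ½·erfc(-0.1859) = 0.6037.
C = 63 × 0.6037 = 38.0 mg/L.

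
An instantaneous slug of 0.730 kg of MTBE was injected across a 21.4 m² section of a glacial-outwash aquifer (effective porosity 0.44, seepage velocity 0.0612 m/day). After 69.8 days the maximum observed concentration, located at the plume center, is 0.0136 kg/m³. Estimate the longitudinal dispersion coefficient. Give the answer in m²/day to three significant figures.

At the plume center C_max = M/(n_e·A·√(4πDt)), so D = M²/(4πt·(n_e·A·C_max)²).
n_e·A·C_max = 0.44 × 21.4 × 0.0136 = 0.1281 kg/m.
D = 0.730²/(4π × 69.8 × 0.1281²) = 0.0370 m²/day.

0.0370 m²/day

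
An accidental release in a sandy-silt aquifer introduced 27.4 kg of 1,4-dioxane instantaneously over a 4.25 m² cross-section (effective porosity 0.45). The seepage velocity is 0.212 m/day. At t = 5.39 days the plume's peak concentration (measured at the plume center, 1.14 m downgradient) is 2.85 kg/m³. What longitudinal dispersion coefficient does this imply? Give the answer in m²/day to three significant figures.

At the plume center C_max = M/(n_e·A·√(4πDt)), so D = M²/(4πt·(n_e·A·C_max)²).
n_e·A·C_max = 0.45 × 4.25 × 2.85 = 5.451 kg/m.
D = 27.4²/(4π × 5.39 × 5.451²) = 0.373 m²/day.

0.373 m²/day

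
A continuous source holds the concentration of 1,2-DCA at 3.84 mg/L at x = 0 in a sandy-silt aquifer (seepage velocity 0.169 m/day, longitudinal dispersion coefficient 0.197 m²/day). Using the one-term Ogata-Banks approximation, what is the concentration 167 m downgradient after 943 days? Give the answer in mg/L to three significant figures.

1.33 mg/L

For a continuous step input, C/C₀ ≈ ½·erfc((x−vt)/(2√(Dt))).
vt = 0.169 × 943 = 159.367 m and 2√(Dt) = 2√(0.197 × 943) = 27.26 m.
Argument (x−vt)/(2√(Dt)) = (167 − 159.367)/27.26 = 0.2800; ½·erfc(0.2800) = 0.3461.
C = 3.84 × 0.3461 = 1.33 mg/L.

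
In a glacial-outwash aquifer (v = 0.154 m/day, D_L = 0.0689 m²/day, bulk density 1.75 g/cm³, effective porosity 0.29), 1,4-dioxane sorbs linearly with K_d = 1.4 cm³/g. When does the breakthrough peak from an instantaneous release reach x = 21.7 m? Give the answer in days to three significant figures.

Retardation factor R = 1 + ρ_b·K_d/n = 1 + 1.75 × 1.4/0.29 = 9.448.
Sorption retards both mechanisms: v_R = v/R = 0.01630 m/day, D_R = D/R = 0.007293 m²/day.
Peak time from v_R²t² + 2D_R t − x² = 0: t = (√(D_R² + v_R²x²) − D_R)/v_R².
√(D_R² + v_R²x²) = √(0.007293² + 0.01630² × 21.7²) = 0.3538; v_R² = 0.0002657.
t = (0.3538 − 0.007293)/0.0002657 = 1300 days.

1300 days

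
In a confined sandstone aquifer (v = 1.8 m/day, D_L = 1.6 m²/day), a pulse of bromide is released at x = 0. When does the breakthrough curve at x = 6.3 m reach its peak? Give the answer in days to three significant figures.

3.04 days

For the 1D instantaneous-source solution, setting ∂C/∂t = 0 at fixed x gives v²t² + 2Dt − x² = 0, so t = (√(D² + v²x²) − D)/v².
√(D² + v²x²) = √(1.6² + 1.8² × 6.3²) = 11.45; v² = 3.24.
t = (11.45 − 1.6)/3.24 = 3.04 days (vs. the pure-advection estimate x/v = 3.50 d).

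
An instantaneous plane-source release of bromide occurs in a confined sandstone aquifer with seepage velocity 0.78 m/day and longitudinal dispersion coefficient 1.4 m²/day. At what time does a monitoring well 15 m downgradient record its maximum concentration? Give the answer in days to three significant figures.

For the 1D instantaneous-source solution, setting ∂C/∂t = 0 at fixed x gives v²t² + 2Dt − x² = 0, so t = (√(D² + v²x²) − D)/v².
√(D² + v²x²) = √(1.4² + 0.78² × 15²) = 11.78; v² = 0.6084.
t = (11.78 − 1.4)/0.6084 = 17.1 days (vs. the pure-advection estimate x/v = 19.2 d).

17.1 days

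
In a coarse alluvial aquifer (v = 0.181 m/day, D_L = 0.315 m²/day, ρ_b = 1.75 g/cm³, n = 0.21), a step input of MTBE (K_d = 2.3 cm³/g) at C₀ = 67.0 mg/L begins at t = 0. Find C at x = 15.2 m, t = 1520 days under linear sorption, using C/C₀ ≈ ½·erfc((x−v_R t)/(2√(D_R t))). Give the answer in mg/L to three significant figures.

Retardation factor R = 1 + ρ_b·K_d/n = 1 + 1.75 × 2.3/0.21 = 20.17.
Sorption retards both mechanisms: v_R = v/R = 0.008974 m/day, D_R = D/R = 0.01562 m²/day.
v_R·t = 0.008974 × 1520 = 13.64048 m; 2√(D_R t) = 9.745 m; argument = (15.2 − 13.64048)/9.745 = 0.1600.
C = C₀ × ½·erfc(0.1600) = 67.0 × 0.4105 = 27.5 mg/L.

27.5 mg/L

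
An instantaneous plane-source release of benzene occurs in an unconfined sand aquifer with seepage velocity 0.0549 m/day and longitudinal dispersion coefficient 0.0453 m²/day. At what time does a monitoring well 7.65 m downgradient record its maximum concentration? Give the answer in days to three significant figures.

125 days

For the 1D instantaneous-source solution, setting ∂C/∂t = 0 at fixed x gives v²t² + 2Dt − x² = 0, so t = (√(D² + v²x²) − D)/v².
√(D² + v²x²) = √(0.0453² + 0.0549² × 7.65²) = 0.4224; v² = 0.00301401.
t = (0.4224 − 0.0453)/0.00301401 = 125 days (vs. the pure-advection estimate x/v = 139 d).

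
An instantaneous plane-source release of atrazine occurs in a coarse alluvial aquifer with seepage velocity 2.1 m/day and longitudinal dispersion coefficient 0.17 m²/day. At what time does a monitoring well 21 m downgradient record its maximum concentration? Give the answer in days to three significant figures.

For the 1D instantaneous-source solution, setting ∂C/∂t = 0 at fixed x gives v²t² + 2Dt − x² = 0, so t = (√(D² + v²x²) − D)/v².
√(D² + v²x²) = √(0.17² + 2.1² × 21²) = 44.10; v² = 4.41.
t = (44.10 − 0.17)/4.41 = 9.96 days (vs. the pure-advection estimate x/v = 10.0 d).

9.96 days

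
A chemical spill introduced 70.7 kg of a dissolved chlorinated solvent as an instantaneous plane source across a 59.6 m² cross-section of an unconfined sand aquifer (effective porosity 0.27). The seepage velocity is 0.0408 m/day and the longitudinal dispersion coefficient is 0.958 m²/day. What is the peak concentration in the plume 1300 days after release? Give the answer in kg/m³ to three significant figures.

The peak of an instantaneous 1D plume sits at x = vt; there the Gaussian factor is 1 and C_max = M/(n_e·A·√(4πDt)), where n_e·A is the pore area the mass is dissolved in.
√(4πDt) = √(4π × 0.958 × 1300) = 125.1 m, so C_max = 70.7/(0.27 × 59.6 × 125.1) = 0.0351 kg/m³.

0.0351 kg/m³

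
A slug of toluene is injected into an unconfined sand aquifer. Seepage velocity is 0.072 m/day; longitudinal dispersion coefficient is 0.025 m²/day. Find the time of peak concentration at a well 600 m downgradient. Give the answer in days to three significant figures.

For the 1D instantaneous-source solution, setting ∂C/∂t = 0 at fixed x gives v²t² + 2Dt − x² = 0, so t = (√(D² + v²x²) − D)/v².
√(D² + v²x²) = √(0.025² + 0.072² × 600²) = 43.20; v² = 0.005184.
t = (43.20 − 0.025)/0.005184 = 8330 days (vs. the pure-advection estimate x/v = 8330 d).

8330 days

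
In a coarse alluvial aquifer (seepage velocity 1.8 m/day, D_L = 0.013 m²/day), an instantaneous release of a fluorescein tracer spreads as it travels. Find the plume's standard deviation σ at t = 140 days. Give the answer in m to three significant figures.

Dispersive spreading gives a Gaussian with σ² = 2Dt; advection only shifts the center.
σ = √(2 × 0.013 × 140) = 1.91 m.

1.91 m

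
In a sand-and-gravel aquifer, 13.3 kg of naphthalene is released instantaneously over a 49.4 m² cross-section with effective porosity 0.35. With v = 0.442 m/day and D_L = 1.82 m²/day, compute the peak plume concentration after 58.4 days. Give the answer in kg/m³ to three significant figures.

The peak of an instantaneous 1D plume sits at x = vt; there the Gaussian factor is 1 and C_max = M/(n_e·A·√(4πDt)), where n_e·A is the pore area the mass is dissolved in.
√(4πDt) = √(4π × 1.82 × 58.4) = 36.55 m, so C_max = 13.3/(0.35 × 49.4 × 36.55) = 0.0210 kg/m³.

0.0210 kg/m³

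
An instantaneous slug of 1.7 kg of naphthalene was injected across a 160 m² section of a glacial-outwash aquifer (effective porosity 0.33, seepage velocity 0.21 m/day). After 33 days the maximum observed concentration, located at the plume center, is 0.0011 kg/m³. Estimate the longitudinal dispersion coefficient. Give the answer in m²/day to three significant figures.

At the plume center C_max = M/(n_e·A·√(4πDt)), so D = M²/(4πt·(n_e·A·C_max)²).
n_e·A·C_max = 0.33 × 160 × 0.0011 = 0.05808 kg/m.
D = 1.7²/(4π × 33 × 0.05808²) = 2.07 m²/day.

2.07 m²/day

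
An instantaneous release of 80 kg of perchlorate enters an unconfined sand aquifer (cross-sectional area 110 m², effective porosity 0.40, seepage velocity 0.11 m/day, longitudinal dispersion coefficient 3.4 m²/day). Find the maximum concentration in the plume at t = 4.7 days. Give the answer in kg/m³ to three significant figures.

0.128 kg/m³

The peak of an instantaneous 1D plume sits at x = vt; there the Gaussian factor is 1 and C_max = M/(n_e·A·√(4πDt)), where n_e·A is the pore area the mass is dissolved in.
√(4πDt) = √(4π × 3.4 × 4.7) = 14.17 m, so C_max = 80/(0.40 × 110 × 14.17) = 0.128 kg/m³.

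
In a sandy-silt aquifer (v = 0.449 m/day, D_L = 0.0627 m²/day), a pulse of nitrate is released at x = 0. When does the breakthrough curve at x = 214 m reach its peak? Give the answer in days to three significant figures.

For the 1D instantaneous-source solution, setting ∂C/∂t = 0 at fixed x gives v²t² + 2Dt − x² = 0, so t = (√(D² + v²x²) − D)/v².
√(D² + v²x²) = √(0.0627² + 0.449² × 214²) = 96.09; v² = 0.201601.
t = (96.09 − 0.0627)/0.201601 = 476 days (vs. the pure-advection estimate x/v = 477 d).

476 days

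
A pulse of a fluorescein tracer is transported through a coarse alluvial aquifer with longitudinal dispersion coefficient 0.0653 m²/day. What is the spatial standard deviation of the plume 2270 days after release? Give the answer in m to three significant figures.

17.2 m

Dispersive spreading gives a Gaussian with σ² = 2Dt; advection only shifts the center.
σ = √(2 × 0.0653 × 2270) = 17.2 m.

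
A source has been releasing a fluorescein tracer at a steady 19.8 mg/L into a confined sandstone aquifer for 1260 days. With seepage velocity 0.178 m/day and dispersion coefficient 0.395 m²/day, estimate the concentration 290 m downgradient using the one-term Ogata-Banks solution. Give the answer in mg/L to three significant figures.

For a continuous step input, C/C₀ ≈ ½·erfc((x−vt)/(2√(Dt))).
vt = 0.178 × 1260 = 224.28 m and 2√(Dt) = 2√(0.395 × 1260) = 44.62 m.
Argument (x−vt)/(2√(Dt)) = (290 − 224.28)/44.62 = 1.473; ½·erfc(1.473) = 0.01862.
C = 19.8 × 0.01862 = 0.369 mg/L.

0.369 mg/L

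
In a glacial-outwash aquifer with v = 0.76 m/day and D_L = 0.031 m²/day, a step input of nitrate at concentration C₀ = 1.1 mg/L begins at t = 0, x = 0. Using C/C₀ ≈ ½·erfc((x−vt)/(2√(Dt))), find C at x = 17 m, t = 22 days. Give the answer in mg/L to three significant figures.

0.446 mg/L

For a continuous step input, C/C₀ ≈ ½·erfc((x−vt)/(2√(Dt))).
vt = 0.76 × 22 = 16.72 m and 2√(Dt) = 2√(0.031 × 22) = 1.652 m.
Argument (x−vt)/(2√(Dt)) = (17 − 16.72)/1.652 = 0.1695; ½·erfc(0.1695) = 0.4053.
C = 1.1 × 0.4053 = 0.446 mg/L.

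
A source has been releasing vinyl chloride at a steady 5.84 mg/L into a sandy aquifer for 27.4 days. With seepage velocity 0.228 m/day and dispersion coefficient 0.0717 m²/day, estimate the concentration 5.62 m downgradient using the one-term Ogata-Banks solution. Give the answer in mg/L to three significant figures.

For a continuous step input, C/C₀ ≈ ½·erfc((x−vt)/(2√(Dt))).
vt = 0.228 × 27.4 = 6.2472 m and 2√(Dt) = 2√(0.0717 × 27.4) = 2.803 m.
Argument (x−vt)/(2√(Dt)) = (5.62 − 6.2472)/2.803 = -0.2238; ½·erfc(-0.2238) = 0.6242.
C = 5.84 × 0.6242 = 3.65 mg/L.

3.65 mg/L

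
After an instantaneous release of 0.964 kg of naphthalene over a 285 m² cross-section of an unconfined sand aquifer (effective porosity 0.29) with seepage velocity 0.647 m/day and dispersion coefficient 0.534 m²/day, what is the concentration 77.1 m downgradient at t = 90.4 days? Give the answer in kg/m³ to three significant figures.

For an instantaneous plane source, C(x,t) = M/(n_e·A·√(4πDt)) · exp(−(x−vt)²/(4Dt)), with n_e·A the pore (flow) area.
Plume center vt = 0.647 × 90.4 = 58.4888 m, so the well at 77.1 m is 18.6112 m downgradient of the peak.
√(4πDt) = 24.63 m, giving peak height M/(n_e·A·√(4πDt)) = 0.964/(0.29 × 285 × 24.63) = 0.0004736 kg/m³.
(x−vt)²/(4Dt) = (18.6112)²/(4 × 0.534 × 90.4) = 1.794; exp(−1.794) = 0.1663.
C = 0.0004736 × 0.1663 = 7.88e-05 kg/m³.

7.88e-05 kg/m³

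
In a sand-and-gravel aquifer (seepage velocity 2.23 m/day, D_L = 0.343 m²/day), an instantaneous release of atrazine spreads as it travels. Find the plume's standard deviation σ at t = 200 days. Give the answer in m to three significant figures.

Dispersive spreading gives a Gaussian with σ² = 2Dt; advection only shifts the center.
σ = √(2 × 0.343 × 200) = 11.7 m.

11.7 m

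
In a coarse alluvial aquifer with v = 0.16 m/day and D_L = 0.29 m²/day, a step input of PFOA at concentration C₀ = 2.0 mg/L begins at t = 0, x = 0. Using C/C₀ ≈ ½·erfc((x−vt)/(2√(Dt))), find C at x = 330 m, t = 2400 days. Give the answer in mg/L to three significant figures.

For a continuous step input, C/C₀ ≈ ½·erfc((x−vt)/(2√(Dt))).
vt = 0.16 × 2400 = 384 m and 2√(Dt) = 2√(0.29 × 2400) = 52.76 m.
Argument (x−vt)/(2√(Dt)) = (330 − 384)/52.76 = -1.024; ½·erfc(-1.024) = 0.9262.
C = 2.0 × 0.9262 = 1.85 mg/L.

1.85 mg/L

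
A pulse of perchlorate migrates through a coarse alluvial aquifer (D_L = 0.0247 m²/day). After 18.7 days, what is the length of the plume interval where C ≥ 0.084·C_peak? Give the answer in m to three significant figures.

The plume is Gaussian with σ = √(2Dt) = √(2 × 0.0247 × 18.7) = 0.9611 m.
C/C_peak = exp(−Δx²/(2σ²)) = 0.084 ⇒ Δx = σ·√(−2 ln 0.084) = 0.9611 × 2.226 = 2.139 m.
Width = 2Δx = 4.28 m.

4.28 m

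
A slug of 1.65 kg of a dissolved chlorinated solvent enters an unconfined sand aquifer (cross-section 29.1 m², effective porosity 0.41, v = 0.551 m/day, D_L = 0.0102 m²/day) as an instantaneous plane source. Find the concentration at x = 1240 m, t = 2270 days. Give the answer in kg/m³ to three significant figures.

For an instantaneous plane source, C(x,t) = M/(n_e·A·√(4πDt)) · exp(−(x−vt)²/(4Dt)), with n_e·A the pore (flow) area.
Plume center vt = 0.551 × 2270 = 1250.77 m, so the well at 1240 m is 10.77 m upgradient of the peak.
√(4πDt) = 17.06 m, giving peak height M/(n_e·A·√(4πDt)) = 1.65/(0.41 × 29.1 × 17.06) = 0.008106 kg/m³.
(x−vt)²/(4Dt) = (-10.77)²/(4 × 0.0102 × 2270) = 1.252; exp(−1.252) = 0.2859.
C = 0.008106 × 0.2859 = 0.00232 kg/m³.

0.00232 kg/m³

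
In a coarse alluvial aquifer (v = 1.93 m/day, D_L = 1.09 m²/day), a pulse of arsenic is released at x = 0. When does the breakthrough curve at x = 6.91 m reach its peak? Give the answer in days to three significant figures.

For the 1D instantaneous-source solution, setting ∂C/∂t = 0 at fixed x gives v²t² + 2Dt − x² = 0, so t = (√(D² + v²x²) − D)/v².
√(D² + v²x²) = √(1.09² + 1.93² × 6.91²) = 13.38; v² = 3.7249.
t = (13.38 − 1.09)/3.7249 = 3.30 days (vs. the pure-advection estimate x/v = 3.58 d).

3.30 days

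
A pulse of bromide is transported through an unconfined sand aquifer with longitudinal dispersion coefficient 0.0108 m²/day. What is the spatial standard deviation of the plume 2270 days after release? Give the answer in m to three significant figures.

7.00 m

Dispersive spreading gives a Gaussian with σ² = 2Dt; advection only shifts the center.
σ = √(2 × 0.0108 × 2270) = 7.00 m.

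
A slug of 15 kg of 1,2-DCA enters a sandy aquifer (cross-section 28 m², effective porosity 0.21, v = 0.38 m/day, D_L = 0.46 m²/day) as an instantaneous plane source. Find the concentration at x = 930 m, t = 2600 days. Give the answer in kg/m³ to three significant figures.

0.0103 kg/m³

For an instantaneous plane source, C(x,t) = M/(n_e·A·√(4πDt)) · exp(−(x−vt)²/(4Dt)), with n_e·A the pore (flow) area.
Plume center vt = 0.38 × 2600 = 988 m, so the well at 930 m is 58 m upgradient of the peak.
√(4πDt) = 122.6 m, giving peak height M/(n_e·A·√(4πDt)) = 15/(0.21 × 28 × 122.6) = 0.02081 kg/m³.
(x−vt)²/(4Dt) = (-58)²/(4 × 0.46 × 2600) = 0.7032; exp(−0.7032) = 0.4950.
C = 0.02081 × 0.4950 = 0.0103 kg/m³.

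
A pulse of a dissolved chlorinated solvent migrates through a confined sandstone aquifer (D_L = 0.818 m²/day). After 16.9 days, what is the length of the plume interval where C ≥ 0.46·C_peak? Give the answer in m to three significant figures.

13.1 m

The plume is Gaussian with σ = √(2Dt) = √(2 × 0.818 × 16.9) = 5.258 m.
C/C_peak = exp(−Δx²/(2σ²)) = 0.46 ⇒ Δx = σ·√(−2 ln 0.46) = 5.258 × 1.246 = 6.551 m.
Width = 2Δx = 13.1 m.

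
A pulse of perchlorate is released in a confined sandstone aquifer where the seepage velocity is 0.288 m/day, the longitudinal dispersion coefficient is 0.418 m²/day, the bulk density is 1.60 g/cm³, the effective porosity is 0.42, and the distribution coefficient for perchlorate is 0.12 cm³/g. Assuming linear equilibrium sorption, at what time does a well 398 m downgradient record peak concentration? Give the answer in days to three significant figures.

Retardation factor R = 1 + ρ_b·K_d/n = 1 + 1.60 × 0.12/0.42 = 1.457.
Sorption retards both mechanisms: v_R = v/R = 0.1977 m/day, D_R = D/R = 0.2869 m²/day.
Peak time from v_R²t² + 2D_R t − x² = 0: t = (√(D_R² + v_R²x²) − D_R)/v_R².
√(D_R² + v_R²x²) = √(0.2869² + 0.1977² × 398²) = 78.69; v_R² = 0.03909.
t = (78.69 − 0.2869)/0.03909 = 2010 days.

2010 days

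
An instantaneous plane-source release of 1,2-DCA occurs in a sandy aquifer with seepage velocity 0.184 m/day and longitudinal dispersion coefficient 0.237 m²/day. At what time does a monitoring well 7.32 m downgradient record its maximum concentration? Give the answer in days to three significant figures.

For the 1D instantaneous-source solution, setting ∂C/∂t = 0 at fixed x gives v²t² + 2Dt − x² = 0, so t = (√(D² + v²x²) − D)/v².
√(D² + v²x²) = √(0.237² + 0.184² × 7.32²) = 1.368; v² = 0.033856.
t = (1.368 − 0.237)/0.033856 = 33.4 days (vs. the pure-advection estimate x/v = 39.8 d).

33.4 days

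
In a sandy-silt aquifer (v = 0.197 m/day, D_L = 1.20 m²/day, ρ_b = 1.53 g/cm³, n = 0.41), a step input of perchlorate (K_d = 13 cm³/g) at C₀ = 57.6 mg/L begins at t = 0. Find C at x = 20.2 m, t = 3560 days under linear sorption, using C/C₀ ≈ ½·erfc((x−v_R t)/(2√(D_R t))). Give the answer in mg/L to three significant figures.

Retardation factor R = 1 + ρ_b·K_d/n = 1 + 1.53 × 13/0.41 = 49.51.
Sorption retards both mechanisms: v_R = v/R = 0.003979 m/day, D_R = D/R = 0.02424 m²/day.
v_R·t = 0.003979 × 3560 = 14.16524 m; 2√(D_R t) = 18.58 m; argument = (20.2 − 14.16524)/18.58 = 0.3248.
C = C₀ × ½·erfc(0.3248) = 57.6 × 0.3230 = 18.6 mg/L.

18.6 mg/L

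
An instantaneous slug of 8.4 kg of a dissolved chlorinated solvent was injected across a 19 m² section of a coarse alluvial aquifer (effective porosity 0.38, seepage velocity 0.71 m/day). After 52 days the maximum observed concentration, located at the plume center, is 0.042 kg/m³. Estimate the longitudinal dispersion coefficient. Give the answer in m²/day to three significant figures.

1.17 m²/day

At the plume center C_max = M/(n_e·A·√(4πDt)), so D = M²/(4πt·(n_e·A·C_max)²).
n_e·A·C_max = 0.38 × 19 × 0.042 = 0.3032 kg/m.
D = 8.4²/(4π × 52 × 0.3032²) = 1.17 m²/day.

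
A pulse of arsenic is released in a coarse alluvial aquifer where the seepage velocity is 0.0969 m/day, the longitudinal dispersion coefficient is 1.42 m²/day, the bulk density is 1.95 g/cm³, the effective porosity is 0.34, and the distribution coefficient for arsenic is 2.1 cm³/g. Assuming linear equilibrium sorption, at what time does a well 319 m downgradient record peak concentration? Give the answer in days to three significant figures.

41000 days

Retardation factor R = 1 + ρ_b·K_d/n = 1 + 1.95 × 2.1/0.34 = 13.04.
Sorption retards both mechanisms: v_R = v/R = 0.007431 m/day, D_R = D/R = 0.1089 m²/day.
Peak time from v_R²t² + 2D_R t − x² = 0: t = (√(D_R² + v_R²x²) − D_R)/v_R².
√(D_R² + v_R²x²) = √(0.1089² + 0.007431² × 319²) = 2.373; v_R² = 5.522e-05.
t = (2.373 − 0.1089)/5.522e-05 = 41000 days.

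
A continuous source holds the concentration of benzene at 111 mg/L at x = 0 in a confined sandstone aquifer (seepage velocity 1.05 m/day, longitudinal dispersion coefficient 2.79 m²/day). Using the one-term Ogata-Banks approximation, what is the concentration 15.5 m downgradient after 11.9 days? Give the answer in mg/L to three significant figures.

For a continuous step input, C/C₀ ≈ ½·erfc((x−vt)/(2√(Dt))).
vt = 1.05 × 11.9 = 12.495 m and 2√(Dt) = 2√(2.79 × 11.9) = 11.52 m.
Argument (x−vt)/(2√(Dt)) = (15.5 − 12.495)/11.52 = 0.2609; ½·erfc(0.2609) = 0.3561.
C = 111 × 0.3561 = 39.5 mg/L.

39.5 mg/L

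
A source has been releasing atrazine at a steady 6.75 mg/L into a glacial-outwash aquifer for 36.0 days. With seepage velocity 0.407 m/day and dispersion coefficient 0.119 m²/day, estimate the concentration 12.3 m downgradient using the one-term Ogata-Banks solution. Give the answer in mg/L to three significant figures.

5.33 mg/L

For a continuous step input, C/C₀ ≈ ½·erfc((x−vt)/(2√(Dt))).
vt = 0.407 × 36.0 = 14.652 m and 2√(Dt) = 2√(0.119 × 36.0) = 4.140 m.
Argument (x−vt)/(2√(Dt)) = (12.3 − 14.652)/4.140 = -0.5681; ½·erfc(-0.5681) = 0.7891.
C = 6.75 × 0.7891 = 5.33 mg/L.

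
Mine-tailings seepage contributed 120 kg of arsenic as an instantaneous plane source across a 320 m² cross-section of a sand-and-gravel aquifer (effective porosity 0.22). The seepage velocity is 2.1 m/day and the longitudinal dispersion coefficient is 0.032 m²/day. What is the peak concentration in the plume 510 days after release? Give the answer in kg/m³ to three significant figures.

0.119 kg/m³

The peak of an instantaneous 1D plume sits at x = vt; there the Gaussian factor is 1 and C_max = M/(n_e·A·√(4πDt)), where n_e·A is the pore area the mass is dissolved in.
√(4πDt) = √(4π × 0.032 × 510) = 14.32 m, so C_max = 120/(0.22 × 320 × 14.32) = 0.119 kg/m³.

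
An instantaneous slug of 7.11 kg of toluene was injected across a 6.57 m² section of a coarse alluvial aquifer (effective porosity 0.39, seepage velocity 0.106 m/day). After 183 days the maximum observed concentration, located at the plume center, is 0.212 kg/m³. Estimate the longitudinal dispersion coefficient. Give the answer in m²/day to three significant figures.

At the plume center C_max = M/(n_e·A·√(4πDt)), so D = M²/(4πt·(n_e·A·C_max)²).
n_e·A·C_max = 0.39 × 6.57 × 0.212 = 0.5432 kg/m.
D = 7.11²/(4π × 183 × 0.5432²) = 0.0745 m²/day.

0.0745 m²/day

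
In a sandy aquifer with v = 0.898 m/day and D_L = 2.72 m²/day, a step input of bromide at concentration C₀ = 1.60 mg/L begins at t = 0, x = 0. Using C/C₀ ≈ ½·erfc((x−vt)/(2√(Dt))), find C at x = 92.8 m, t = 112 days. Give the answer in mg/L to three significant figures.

For a continuous step input, C/C₀ ≈ ½·erfc((x−vt)/(2√(Dt))).
vt = 0.898 × 112 = 100.576 m and 2√(Dt) = 2√(2.72 × 112) = 34.91 m.
Argument (x−vt)/(2√(Dt)) = (92.8 − 100.576)/34.91 = -0.2227; ½·erfc(-0.2227) = 0.6236.
C = 1.60 × 0.6236 = 0.998 mg/L.

0.998 mg/L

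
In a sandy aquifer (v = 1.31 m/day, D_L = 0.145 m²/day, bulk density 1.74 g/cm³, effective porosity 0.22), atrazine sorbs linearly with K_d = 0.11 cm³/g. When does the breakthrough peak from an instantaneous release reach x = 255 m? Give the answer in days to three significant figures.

Retardation factor R = 1 + ρ_b·K_d/n = 1 + 1.74 × 0.11/0.22 = 1.870.
Sorption retards both mechanisms: v_R = v/R = 0.7005 m/day, D_R = D/R = 0.07754 m²/day.
Peak time from v_R²t² + 2D_R t − x² = 0: t = (√(D_R² + v_R²x²) − D_R)/v_R².
√(D_R² + v_R²x²) = √(0.07754² + 0.7005² × 255²) = 178.6; v_R² = 0.4907.
t = (178.6 − 0.07754)/0.4907 = 364 days.

364 days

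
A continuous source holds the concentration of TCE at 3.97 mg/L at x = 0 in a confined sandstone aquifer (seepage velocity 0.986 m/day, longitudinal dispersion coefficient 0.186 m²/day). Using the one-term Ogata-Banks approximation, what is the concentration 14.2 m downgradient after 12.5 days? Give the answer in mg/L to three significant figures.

0.763 mg/L

For a continuous step input, C/C₀ ≈ ½·erfc((x−vt)/(2√(Dt))).
vt = 0.986 × 12.5 = 12.325 m and 2√(Dt) = 2√(0.186 × 12.5) = 3.050 m.
Argument (x−vt)/(2√(Dt)) = (14.2 − 12.325)/3.050 = 0.6148; ½·erfc(0.6148) = 0.1923.
C = 3.97 × 0.1923 = 0.763 mg/L.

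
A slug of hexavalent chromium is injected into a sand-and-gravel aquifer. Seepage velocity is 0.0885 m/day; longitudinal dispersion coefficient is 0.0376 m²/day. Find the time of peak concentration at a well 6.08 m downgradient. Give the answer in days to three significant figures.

For the 1D instantaneous-source solution, setting ∂C/∂t = 0 at fixed x gives v²t² + 2Dt − x² = 0, so t = (√(D² + v²x²) − D)/v².
√(D² + v²x²) = √(0.0376² + 0.0885² × 6.08²) = 0.5394; v² = 0.00783225.
t = (0.5394 − 0.0376)/0.00783225 = 64.1 days (vs. the pure-advection estimate x/v = 68.7 d).

64.1 days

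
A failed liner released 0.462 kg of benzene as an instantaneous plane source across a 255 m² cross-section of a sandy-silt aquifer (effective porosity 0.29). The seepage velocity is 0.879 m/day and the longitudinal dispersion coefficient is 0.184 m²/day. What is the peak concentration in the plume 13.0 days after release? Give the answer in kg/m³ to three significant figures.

The peak of an instantaneous 1D plume sits at x = vt; there the Gaussian factor is 1 and C_max = M/(n_e·A·√(4πDt)), where n_e·A is the pore area the mass is dissolved in.
√(4πDt) = √(4π × 0.184 × 13.0) = 5.483 m, so C_max = 0.462/(0.29 × 255 × 5.483) = 0.00114 kg/m³.

0.00114 kg/m³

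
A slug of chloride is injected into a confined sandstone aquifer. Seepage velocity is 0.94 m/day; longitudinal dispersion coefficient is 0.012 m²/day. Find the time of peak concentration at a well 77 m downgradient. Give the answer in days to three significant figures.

For the 1D instantaneous-source solution, setting ∂C/∂t = 0 at fixed x gives v²t² + 2Dt − x² = 0, so t = (√(D² + v²x²) − D)/v².
√(D² + v²x²) = √(0.012² + 0.94² × 77²) = 72.38; v² = 0.8836.
t = (72.38 − 0.012)/0.8836 = 81.9 days (vs. the pure-advection estimate x/v = 81.9 d).

81.9 days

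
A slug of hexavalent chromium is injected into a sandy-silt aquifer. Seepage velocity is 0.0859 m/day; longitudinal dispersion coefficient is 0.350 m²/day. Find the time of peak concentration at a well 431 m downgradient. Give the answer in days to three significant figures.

For the 1D instantaneous-source solution, setting ∂C/∂t = 0 at fixed x gives v²t² + 2Dt − x² = 0, so t = (√(D² + v²x²) − D)/v².
√(D² + v²x²) = √(0.350² + 0.0859² × 431²) = 37.02; v² = 0.00737881.
t = (37.02 − 0.350)/0.00737881 = 4970 days (vs. the pure-advection estimate x/v = 5020 d).

4970 days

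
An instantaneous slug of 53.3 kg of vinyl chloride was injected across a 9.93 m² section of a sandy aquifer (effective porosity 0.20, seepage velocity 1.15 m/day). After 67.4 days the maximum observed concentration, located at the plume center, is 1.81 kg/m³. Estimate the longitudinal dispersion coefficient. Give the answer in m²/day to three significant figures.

At the plume center C_max = M/(n_e·A·√(4πDt)), so D = M²/(4πt·(n_e·A·C_max)²).
n_e·A·C_max = 0.20 × 9.93 × 1.81 = 3.595 kg/m.
D = 53.3²/(4π × 67.4 × 3.595²) = 0.260 m²/day.

0.260 m²/day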